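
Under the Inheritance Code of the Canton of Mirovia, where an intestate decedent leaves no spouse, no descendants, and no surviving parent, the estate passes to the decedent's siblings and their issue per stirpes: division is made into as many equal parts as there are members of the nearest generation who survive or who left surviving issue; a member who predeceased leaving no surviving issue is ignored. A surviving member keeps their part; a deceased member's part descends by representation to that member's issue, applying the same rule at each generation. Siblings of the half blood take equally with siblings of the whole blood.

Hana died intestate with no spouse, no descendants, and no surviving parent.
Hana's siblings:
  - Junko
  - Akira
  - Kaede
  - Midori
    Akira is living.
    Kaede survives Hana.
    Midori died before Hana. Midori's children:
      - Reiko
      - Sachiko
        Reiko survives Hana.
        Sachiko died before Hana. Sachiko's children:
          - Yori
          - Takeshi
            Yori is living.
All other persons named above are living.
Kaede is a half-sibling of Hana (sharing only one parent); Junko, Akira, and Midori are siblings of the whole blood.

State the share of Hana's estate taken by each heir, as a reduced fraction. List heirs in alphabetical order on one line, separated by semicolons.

Akira 1/4; Junko 1/4; Kaede 1/4; Reiko 1/8; Takeshi 1/16; Yori 1/16

No spouse, descendants, or parent survives, so the estate passes to Hana's siblings per stirpes.
Half-blood and whole-blood siblings take equally under the stated rule.
The estate is divided into 4 equal shares of 1/4 among Junko, Akira, Kaede, Midori.
Junko is living and takes 1/4.
Akira is living and takes 1/4.
Kaede is living and takes 1/4.
Midori predeceased; the 1/4 allotted to Midori's branch passes to Midori's issue by representation.
The 1/4 is divided into 2 equal shares of 1/8 among Reiko, Sachiko.
Reiko is living and takes 1/8.
Sachiko predeceased; the 1/8 allotted to Sachiko's branch passes to Sachiko's issue by representation.
The 1/8 is divided into 2 equal shares of 1/16 among Yori, Takeshi.
Yori is living and takes 1/16.
Takeshi is living and takes 1/16.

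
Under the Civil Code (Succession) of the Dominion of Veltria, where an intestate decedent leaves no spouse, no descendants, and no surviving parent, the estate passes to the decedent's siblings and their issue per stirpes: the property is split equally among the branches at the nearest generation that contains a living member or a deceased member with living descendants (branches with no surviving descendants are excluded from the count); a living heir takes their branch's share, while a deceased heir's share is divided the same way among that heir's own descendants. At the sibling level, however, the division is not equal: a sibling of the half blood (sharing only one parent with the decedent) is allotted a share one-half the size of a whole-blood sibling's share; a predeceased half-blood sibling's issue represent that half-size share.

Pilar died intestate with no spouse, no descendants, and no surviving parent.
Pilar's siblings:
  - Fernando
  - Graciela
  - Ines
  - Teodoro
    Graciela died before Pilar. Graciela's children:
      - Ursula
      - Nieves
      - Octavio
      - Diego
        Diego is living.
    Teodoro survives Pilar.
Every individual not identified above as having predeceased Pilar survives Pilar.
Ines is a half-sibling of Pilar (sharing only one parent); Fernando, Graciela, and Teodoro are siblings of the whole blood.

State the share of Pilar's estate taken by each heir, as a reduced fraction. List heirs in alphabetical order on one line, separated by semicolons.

No spouse, descendants, or parent survives, so the estate passes to Pilar's siblings per stirpes.
Half-blood siblings count for one-half the weight of whole-blood siblings at the initial division.
Dividing 1 in proportion to weights (total weight 7/2): Fernando (weight 1) → 2/7; Graciela (weight 1) → 2/7; Ines (weight 1/2) → 1/7; Teodoro (weight 1) → 2/7.
Fernando is living and takes 2/7.
Graciela predeceased; the 2/7 allotted to Graciela's branch passes to Graciela's issue by representation.
The 2/7 is divided into 4 equal shares of 1/14 among Ursula, Nieves, Octavio, Diego.
Ursula is living and takes 1/14.
Nieves is living and takes 1/14.
Octavio is living and takes 1/14.
Diego is living and takes 1/14.
Ines is living and takes 1/7.
Teodoro is living and takes 2/7.

Diego 1/14; Fernando 2/7; Ines 1/7; Nieves 1/14; Octavio 1/14; Teodoro 2/7; Ursula 1/14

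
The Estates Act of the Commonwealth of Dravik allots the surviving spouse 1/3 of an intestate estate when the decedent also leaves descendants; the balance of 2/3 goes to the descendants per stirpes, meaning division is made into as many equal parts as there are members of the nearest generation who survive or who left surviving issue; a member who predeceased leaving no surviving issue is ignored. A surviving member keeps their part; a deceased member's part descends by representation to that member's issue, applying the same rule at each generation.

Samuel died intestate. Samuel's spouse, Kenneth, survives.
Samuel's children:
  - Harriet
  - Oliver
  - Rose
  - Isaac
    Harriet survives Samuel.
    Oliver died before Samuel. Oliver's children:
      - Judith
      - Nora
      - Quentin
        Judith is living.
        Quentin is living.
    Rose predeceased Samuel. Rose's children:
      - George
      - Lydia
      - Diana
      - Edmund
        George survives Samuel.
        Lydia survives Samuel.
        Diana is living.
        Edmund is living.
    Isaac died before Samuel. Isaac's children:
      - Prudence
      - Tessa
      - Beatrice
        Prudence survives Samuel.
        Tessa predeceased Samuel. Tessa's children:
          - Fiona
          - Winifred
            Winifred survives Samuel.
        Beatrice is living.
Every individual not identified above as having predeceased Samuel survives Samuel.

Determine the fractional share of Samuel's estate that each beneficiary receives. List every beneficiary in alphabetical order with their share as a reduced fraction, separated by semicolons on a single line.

Beatrice 1/18; Diana 1/24; Edmund 1/24; Fiona 1/36; George 1/24; Harriet 1/6; Judith 1/18; Kenneth 1/3; Lydia 1/24; Nora 1/18; Prudence 1/18; Quentin 1/18; Winifred 1/36

Kenneth, as surviving spouse, takes 1/3.
The remaining 2/3 passes to Samuel's descendants per stirpes.
The 2/3 is divided into 4 equal shares of 1/6 among Harriet, Oliver, Rose, Isaac.
Harriet is living and takes 1/6.
Oliver predeceased; the 1/6 allotted to Oliver's branch passes to Oliver's issue by representation.
The 1/6 is divided into 3 equal shares of 1/18 among Judith, Nora, Quentin.
Judith is living and takes 1/18.
Nora is living and takes 1/18.
Quentin is living and takes 1/18.
Rose predeceased; the 1/6 allotted to Rose's branch passes to Rose's issue by representation.
The 1/6 is divided into 4 equal shares of 1/24 among George, Lydia, Diana, Edmund.
George is living and takes 1/24.
Lydia is living and takes 1/24.
Diana is living and takes 1/24.
Edmund is living and takes 1/24.
Isaac predeceased; the 1/6 allotted to Isaac's branch passes to Isaac's issue by representation.
The 1/6 is divided into 3 equal shares of 1/18 among Prudence, Tessa, Beatrice.
Prudence is living and takes 1/18.
Tessa predeceased; the 1/18 allotted to Tessa's branch passes to Tessa's issue by representation.
The 1/18 is divided into 2 equal shares of 1/36 among Fiona, Winifred.
Fiona is living and takes 1/36.
Winifred is living and takes 1/36.
Beatrice is living and takes 1/18.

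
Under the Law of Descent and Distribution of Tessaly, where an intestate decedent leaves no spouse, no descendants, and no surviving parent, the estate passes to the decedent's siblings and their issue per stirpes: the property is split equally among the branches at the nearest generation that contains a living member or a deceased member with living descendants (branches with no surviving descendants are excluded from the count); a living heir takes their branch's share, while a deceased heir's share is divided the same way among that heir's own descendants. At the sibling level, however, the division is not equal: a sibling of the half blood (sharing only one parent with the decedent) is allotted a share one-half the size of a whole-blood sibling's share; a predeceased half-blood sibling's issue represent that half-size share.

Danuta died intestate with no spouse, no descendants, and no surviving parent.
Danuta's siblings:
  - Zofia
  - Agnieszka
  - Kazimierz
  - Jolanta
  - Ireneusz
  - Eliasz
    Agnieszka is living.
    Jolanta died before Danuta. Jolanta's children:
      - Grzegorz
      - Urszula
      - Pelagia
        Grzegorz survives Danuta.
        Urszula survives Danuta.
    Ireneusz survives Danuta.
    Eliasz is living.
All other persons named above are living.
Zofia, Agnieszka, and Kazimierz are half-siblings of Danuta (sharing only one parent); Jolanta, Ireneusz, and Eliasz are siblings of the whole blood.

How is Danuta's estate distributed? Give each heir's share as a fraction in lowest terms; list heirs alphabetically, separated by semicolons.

No spouse, descendants, or parent survives, so the estate passes to Danuta's siblings per stirpes.
Half-blood siblings count for one-half the weight of whole-blood siblings at the initial division.
Dividing 1 in proportion to weights (total weight 9/2): Zofia (weight 1/2) → 1/9; Agnieszka (weight 1/2) → 1/9; Kazimierz (weight 1/2) → 1/9; Jolanta (weight 1) → 2/9; Ireneusz (weight 1) → 2/9; Eliasz (weight 1) → 2/9.
Zofia is living and takes 1/9.
Agnieszka is living and takes 1/9.
Kazimierz is living and takes 1/9.
Jolanta predeceased; the 2/9 allotted to Jolanta's branch passes to Jolanta's issue by representation.
The 2/9 is divided into 3 equal shares of 2/27 among Grzegorz, Urszula, Pelagia.
Grzegorz is living and takes 2/27.
Urszula is living and takes 2/27.
Pelagia is living and takes 2/27.
Ireneusz is living and takes 2/9.
Eliasz is living and takes 2/9.

Agnieszka 1/9; Eliasz 2/9; Grzegorz 2/27; Ireneusz 2/9; Kazimierz 1/9; Pelagia 2/27; Urszula 2/27; Zofia 1/9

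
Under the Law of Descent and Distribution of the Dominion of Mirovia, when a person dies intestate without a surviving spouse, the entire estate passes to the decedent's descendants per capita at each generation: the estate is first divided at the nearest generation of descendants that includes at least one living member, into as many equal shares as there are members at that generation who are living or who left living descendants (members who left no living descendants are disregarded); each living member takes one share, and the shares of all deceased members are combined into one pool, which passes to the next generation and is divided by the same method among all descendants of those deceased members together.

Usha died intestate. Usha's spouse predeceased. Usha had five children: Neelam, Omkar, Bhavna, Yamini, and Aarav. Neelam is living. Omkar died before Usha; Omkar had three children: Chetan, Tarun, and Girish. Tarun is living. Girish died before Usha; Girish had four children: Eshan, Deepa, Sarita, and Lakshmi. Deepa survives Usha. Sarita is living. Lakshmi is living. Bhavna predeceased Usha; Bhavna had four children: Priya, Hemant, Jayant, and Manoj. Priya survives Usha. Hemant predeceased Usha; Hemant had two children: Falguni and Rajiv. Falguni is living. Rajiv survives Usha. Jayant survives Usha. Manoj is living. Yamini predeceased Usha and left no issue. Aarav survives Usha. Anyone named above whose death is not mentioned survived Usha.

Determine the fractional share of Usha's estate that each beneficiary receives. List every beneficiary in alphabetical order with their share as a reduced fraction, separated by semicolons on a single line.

Aarav 1/4; Chetan 1/14; Deepa 1/42; Eshan 1/42; Falguni 1/42; Jayant 1/14; Lakshmi 1/42; Manoj 1/14; Neelam 1/4; Priya 1/14; Rajiv 1/42; Sarita 1/42; Tarun 1/14

There is no surviving spouse, so the entire estate passes to Usha's descendants per capita at each generation.
At generation 1 (Neelam, Omkar, Bhavna, Aarav) there are 4 shares of (1)/4 = 1/4 each.
Living: Neelam and Aarav — each takes 1/4.
Deceased: Omkar and Bhavna. Their combined 1/2 is pooled and carried to generation 2.
At generation 2 (Chetan, Tarun, Girish, Priya, Hemant, Jayant, Manoj) there are 7 shares of (1/2)/7 = 1/14 each.
Living: Chetan, Tarun, Priya, Jayant, and Manoj — each takes 1/14.
Deceased: Girish and Hemant. Their combined 1/7 is pooled and carried to generation 3.
At generation 3 (Eshan, Deepa, Sarita, Lakshmi, Falguni, Rajiv) there are 6 shares of (1/7)/6 = 1/42 each.
Living: Eshan, Deepa, Sarita, Lakshmi, Falguni, and Rajiv — each takes 1/42.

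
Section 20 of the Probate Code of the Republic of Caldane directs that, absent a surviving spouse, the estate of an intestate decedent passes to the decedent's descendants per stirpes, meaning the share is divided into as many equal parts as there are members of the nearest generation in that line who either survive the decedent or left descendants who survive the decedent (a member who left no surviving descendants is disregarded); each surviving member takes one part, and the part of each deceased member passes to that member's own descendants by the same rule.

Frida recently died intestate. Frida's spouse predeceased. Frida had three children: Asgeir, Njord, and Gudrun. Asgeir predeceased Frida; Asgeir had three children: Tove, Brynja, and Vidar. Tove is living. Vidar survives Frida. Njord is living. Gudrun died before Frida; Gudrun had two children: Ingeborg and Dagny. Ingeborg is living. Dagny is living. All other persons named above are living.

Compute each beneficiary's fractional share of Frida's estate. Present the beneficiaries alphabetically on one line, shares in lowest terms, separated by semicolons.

There is no surviving spouse, so the entire estate passes to Frida's descendants per stirpes.
The estate is divided into 3 equal shares of 1/3 among Asgeir, Njord, Gudrun.
Asgeir predeceased; the 1/3 allotted to Asgeir's branch passes to Asgeir's issue by representation.
The 1/3 is divided into 3 equal shares of 1/9 among Tove, Brynja, Vidar.
Tove is living and takes 1/9.
Brynja is living and takes 1/9.
Vidar is living and takes 1/9.
Njord is living and takes 1/3.
Gudrun predeceased; the 1/3 allotted to Gudrun's branch passes to Gudrun's issue by representation.
The 1/3 is divided into 2 equal shares of 1/6 among Ingeborg, Dagny.
Ingeborg is living and takes 1/6.
Dagny is living and takes 1/6.

Brynja 1/9; Dagny 1/6; Ingeborg 1/6; Njord 1/3; Tove 1/9; Vidar 1/9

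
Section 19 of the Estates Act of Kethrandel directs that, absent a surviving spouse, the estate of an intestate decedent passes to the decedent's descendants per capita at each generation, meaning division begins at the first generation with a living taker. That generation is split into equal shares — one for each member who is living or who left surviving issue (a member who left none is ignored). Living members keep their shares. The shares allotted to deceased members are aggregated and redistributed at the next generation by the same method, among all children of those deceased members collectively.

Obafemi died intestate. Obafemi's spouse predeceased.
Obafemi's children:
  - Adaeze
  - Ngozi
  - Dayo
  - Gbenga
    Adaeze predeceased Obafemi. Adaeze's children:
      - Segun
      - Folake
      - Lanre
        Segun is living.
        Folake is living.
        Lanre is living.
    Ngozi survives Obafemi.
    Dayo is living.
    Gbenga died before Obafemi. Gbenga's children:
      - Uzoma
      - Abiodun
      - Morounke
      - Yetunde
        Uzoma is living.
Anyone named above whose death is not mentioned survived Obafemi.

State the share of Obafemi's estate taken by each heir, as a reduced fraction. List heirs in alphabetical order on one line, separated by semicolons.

There is no surviving spouse, so the entire estate passes to Obafemi's descendants per capita at each generation.
At generation 1 (Adaeze, Ngozi, Dayo, Gbenga) there are 4 shares of (1)/4 = 1/4 each.
Living: Ngozi and Dayo — each takes 1/4.
Deceased: Adaeze and Gbenga. Their combined 1/2 is pooled and carried to generation 2.
At generation 2 (Segun, Folake, Lanre, Uzoma, Abiodun, Morounke, Yetunde) there are 7 shares of (1/2)/7 = 1/14 each.
Living: Segun, Folake, Lanre, Uzoma, Abiodun, Morounke, and Yetunde — each takes 1/14.

Abiodun 1/14; Dayo 1/4; Folake 1/14; Lanre 1/14; Morounke 1/14; Ngozi 1/4; Segun 1/14; Uzoma 1/14; Yetunde 1/14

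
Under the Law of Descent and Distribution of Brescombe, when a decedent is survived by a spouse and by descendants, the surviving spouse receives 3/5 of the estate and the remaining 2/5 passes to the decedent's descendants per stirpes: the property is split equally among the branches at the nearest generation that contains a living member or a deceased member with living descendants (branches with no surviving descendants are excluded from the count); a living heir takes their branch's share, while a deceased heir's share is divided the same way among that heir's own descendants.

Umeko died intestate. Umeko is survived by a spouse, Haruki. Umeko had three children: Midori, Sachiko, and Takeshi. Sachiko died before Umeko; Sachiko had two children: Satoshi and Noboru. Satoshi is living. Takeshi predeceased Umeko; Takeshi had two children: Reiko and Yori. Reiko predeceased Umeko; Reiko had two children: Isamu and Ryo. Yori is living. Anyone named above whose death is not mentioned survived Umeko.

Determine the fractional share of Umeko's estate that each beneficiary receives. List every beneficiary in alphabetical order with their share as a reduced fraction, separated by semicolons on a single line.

Haruki, as surviving spouse, takes 3/5.
The remaining 2/5 passes to Umeko's descendants per stirpes.
The 2/5 is divided into 3 equal shares of 2/15 among Midori, Sachiko, Takeshi.
Midori is living and takes 2/15.
Sachiko predeceased; the 2/15 allotted to Sachiko's branch passes to Sachiko's issue by representation.
The 2/15 is divided into 2 equal shares of 1/15 among Satoshi, Noboru.
Satoshi is living and takes 1/15.
Noboru is living and takes 1/15.
Takeshi predeceased; the 2/15 allotted to Takeshi's branch passes to Takeshi's issue by representation.
The 2/15 is divided into 2 equal shares of 1/15 among Reiko, Yori.
Reiko predeceased; the 1/15 allotted to Reiko's branch passes to Reiko's issue by representation.
The 1/15 is divided into 2 equal shares of 1/30 among Isamu, Ryo.
Isamu is living and takes 1/30.
Ryo is living and takes 1/30.
Yori is living and takes 1/15.

Haruki 3/5; Isamu 1/30; Midori 2/15; Noboru 1/15; Ryo 1/30; Satoshi 1/15; Yori 1/15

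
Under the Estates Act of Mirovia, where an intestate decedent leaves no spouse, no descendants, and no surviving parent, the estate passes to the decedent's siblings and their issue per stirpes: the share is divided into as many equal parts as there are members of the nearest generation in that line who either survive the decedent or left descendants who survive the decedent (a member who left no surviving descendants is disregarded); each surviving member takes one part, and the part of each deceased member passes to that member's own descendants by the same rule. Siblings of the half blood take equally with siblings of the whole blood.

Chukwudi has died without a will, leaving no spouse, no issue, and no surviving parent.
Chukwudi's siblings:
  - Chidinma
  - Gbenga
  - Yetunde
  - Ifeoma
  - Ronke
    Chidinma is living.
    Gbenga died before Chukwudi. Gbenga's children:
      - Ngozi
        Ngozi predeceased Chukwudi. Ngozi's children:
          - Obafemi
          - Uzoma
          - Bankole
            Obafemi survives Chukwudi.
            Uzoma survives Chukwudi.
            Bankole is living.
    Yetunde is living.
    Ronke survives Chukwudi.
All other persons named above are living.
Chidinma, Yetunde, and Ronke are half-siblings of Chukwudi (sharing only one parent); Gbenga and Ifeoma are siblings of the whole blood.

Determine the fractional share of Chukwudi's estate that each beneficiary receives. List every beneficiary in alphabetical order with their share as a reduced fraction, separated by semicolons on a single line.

No spouse, descendants, or parent survives, so the estate passes to Chukwudi's siblings per stirpes.
Half-blood and whole-blood siblings take equally under the stated rule.
The estate is divided into 5 equal shares of 1/5 among Chidinma, Gbenga, Yetunde, Ifeoma, Ronke.
Chidinma is living and takes 1/5.
Gbenga predeceased; the 1/5 allotted to Gbenga's branch passes to Gbenga's issue by representation.
Ngozi's line is the sole branch at this level, so the full 1/5 passes to Ngozi's issue by representation.
The 1/5 is divided into 3 equal shares of 1/15 among Obafemi, Uzoma, Bankole.
Obafemi is living and takes 1/15.
Uzoma is living and takes 1/15.
Bankole is living and takes 1/15.
Yetunde is living and takes 1/5.
Ifeoma is living and takes 1/5.
Ronke is living and takes 1/5.

Bankole 1/15; Chidinma 1/5; Ifeoma 1/5; Obafemi 1/15; Ronke 1/5; Uzoma 1/15; Yetunde 1/5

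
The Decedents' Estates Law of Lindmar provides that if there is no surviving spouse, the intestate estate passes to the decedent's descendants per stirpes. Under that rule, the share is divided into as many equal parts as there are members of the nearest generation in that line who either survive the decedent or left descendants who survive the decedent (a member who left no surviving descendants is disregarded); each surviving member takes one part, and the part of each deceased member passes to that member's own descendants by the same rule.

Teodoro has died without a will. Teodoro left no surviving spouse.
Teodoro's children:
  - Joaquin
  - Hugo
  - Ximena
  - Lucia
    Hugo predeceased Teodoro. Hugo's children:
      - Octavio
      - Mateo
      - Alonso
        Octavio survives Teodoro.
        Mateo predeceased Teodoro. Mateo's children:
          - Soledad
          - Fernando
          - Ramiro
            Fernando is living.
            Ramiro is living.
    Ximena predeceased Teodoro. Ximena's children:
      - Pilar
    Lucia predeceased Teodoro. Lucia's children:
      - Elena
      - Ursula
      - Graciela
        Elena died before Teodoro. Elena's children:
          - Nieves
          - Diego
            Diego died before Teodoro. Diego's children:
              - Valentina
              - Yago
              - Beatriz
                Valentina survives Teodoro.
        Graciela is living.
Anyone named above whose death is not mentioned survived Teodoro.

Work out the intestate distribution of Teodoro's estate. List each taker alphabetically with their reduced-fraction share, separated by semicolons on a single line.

There is no surviving spouse, so the entire estate passes to Teodoro's descendants per stirpes.
The estate is divided into 4 equal shares of 1/4 among Joaquin, Hugo, Ximena, Lucia.
Joaquin is living and takes 1/4.
Hugo predeceased; the 1/4 allotted to Hugo's branch passes to Hugo's issue by representation.
The 1/4 is divided into 3 equal shares of 1/12 among Octavio, Mateo, Alonso.
Octavio is living and takes 1/12.
Mateo predeceased; the 1/12 allotted to Mateo's branch passes to Mateo's issue by representation.
The 1/12 is divided into 3 equal shares of 1/36 among Soledad, Fernando, Ramiro.
Soledad is living and takes 1/36.
Fernando is living and takes 1/36.
Ramiro is living and takes 1/36.
Alonso is living and takes 1/12.
Ximena predeceased; the 1/4 allotted to Ximena's branch passes to Ximena's issue by representation.
Pilar is the sole taker at this level and receives the full 1/4.
Lucia predeceased; the 1/4 allotted to Lucia's branch passes to Lucia's issue by representation.
The 1/4 is divided into 3 equal shares of 1/12 among Elena, Ursula, Graciela.
Elena predeceased; the 1/12 allotted to Elena's branch passes to Elena's issue by representation.
The 1/12 is divided into 2 equal shares of 1/24 among Nieves, Diego.
Nieves is living and takes 1/24.
Diego predeceased; the 1/24 allotted to Diego's branch passes to Diego's issue by representation.
The 1/24 is divided into 3 equal shares of 1/72 among Valentina, Yago, Beatriz.
Valentina is living and takes 1/72.
Yago is living and takes 1/72.
Beatriz is living and takes 1/72.
Ursula is living and takes 1/12.
Graciela is living and takes 1/12.

Alonso 1/12; Beatriz 1/72; Fernando 1/36; Graciela 1/12; Joaquin 1/4; Nieves 1/24; Octavio 1/12; Pilar 1/4; Ramiro 1/36; Soledad 1/36; Ursula 1/12; Valentina 1/72; Yago 1/72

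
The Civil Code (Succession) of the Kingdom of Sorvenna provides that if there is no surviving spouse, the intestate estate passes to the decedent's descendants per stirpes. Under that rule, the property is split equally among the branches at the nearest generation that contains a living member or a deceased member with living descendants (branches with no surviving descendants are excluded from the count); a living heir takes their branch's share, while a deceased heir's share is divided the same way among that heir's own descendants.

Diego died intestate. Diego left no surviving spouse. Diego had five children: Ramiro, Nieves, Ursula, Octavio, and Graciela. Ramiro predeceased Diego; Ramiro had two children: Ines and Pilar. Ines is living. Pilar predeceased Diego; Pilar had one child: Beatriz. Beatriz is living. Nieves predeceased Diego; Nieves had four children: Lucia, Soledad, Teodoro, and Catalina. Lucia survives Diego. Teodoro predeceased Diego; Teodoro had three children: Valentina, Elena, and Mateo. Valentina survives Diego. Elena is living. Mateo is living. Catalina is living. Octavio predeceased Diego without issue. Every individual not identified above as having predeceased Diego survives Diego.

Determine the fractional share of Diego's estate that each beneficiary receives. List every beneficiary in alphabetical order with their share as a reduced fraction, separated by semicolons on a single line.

There is no surviving spouse, so the entire estate passes to Diego's descendants per stirpes.
Octavio left no surviving issue, so that branch lapses and is disregarded.
The estate is divided into 4 equal shares of 1/4 among Ramiro, Nieves, Ursula, Graciela.
Ramiro predeceased; the 1/4 allotted to Ramiro's branch passes to Ramiro's issue by representation.
The 1/4 is divided into 2 equal shares of 1/8 among Ines, Pilar.
Ines is living and takes 1/8.
Pilar predeceased; the 1/8 allotted to Pilar's branch passes to Pilar's issue by representation.
Beatriz is the sole taker at this level and receives the full 1/8.
Nieves predeceased; the 1/4 allotted to Nieves's branch passes to Nieves's issue by representation.
The 1/4 is divided into 4 equal shares of 1/16 among Lucia, Soledad, Teodoro, Catalina.
Lucia is living and takes 1/16.
Soledad is living and takes 1/16.
Teodoro predeceased; the 1/16 allotted to Teodoro's branch passes to Teodoro's issue by representation.
The 1/16 is divided into 3 equal shares of 1/48 among Valentina, Elena, Mateo.
Valentina is living and takes 1/48.
Elena is living and takes 1/48.
Mateo is living and takes 1/48.
Catalina is living and takes 1/16.
Ursula is living and takes 1/4.
Graciela is living and takes 1/4.

Beatriz 1/8; Catalina 1/16; Elena 1/48; Graciela 1/4; Ines 1/8; Lucia 1/16; Mateo 1/48; Soledad 1/16; Ursula 1/4; Valentina 1/48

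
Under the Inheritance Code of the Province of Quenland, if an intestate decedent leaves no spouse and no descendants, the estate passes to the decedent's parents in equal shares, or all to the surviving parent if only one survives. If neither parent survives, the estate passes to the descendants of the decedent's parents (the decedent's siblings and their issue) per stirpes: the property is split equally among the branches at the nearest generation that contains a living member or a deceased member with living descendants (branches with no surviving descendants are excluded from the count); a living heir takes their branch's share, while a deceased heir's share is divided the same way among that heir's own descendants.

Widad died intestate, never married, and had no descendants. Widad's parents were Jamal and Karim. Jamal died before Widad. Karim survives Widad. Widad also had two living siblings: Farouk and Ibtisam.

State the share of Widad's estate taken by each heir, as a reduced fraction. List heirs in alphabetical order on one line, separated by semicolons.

Only one parent, Karim, survives, so Karim takes the entire estate. The siblings take nothing because a surviving parent has priority.

Karim 1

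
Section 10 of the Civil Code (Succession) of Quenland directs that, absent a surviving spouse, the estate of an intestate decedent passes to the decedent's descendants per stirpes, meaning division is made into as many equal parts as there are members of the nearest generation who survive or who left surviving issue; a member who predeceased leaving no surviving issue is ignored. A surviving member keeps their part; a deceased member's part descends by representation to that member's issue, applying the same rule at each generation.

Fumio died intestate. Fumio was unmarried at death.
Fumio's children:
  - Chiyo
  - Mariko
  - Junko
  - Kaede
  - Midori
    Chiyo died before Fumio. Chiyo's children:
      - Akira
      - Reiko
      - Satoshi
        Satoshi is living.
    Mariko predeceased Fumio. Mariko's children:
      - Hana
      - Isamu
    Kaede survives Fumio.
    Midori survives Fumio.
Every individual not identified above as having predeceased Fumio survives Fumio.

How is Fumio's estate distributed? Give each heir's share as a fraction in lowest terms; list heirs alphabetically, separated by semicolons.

There is no surviving spouse, so the entire estate passes to Fumio's descendants per stirpes.
The estate is divided into 5 equal shares of 1/5 among Chiyo, Mariko, Junko, Kaede, Midori.
Chiyo predeceased; the 1/5 allotted to Chiyo's branch passes to Chiyo's issue by representation.
The 1/5 is divided into 3 equal shares of 1/15 among Akira, Reiko, Satoshi.
Akira is living and takes 1/15.
Reiko is living and takes 1/15.
Satoshi is living and takes 1/15.
Mariko predeceased; the 1/5 allotted to Mariko's branch passes to Mariko's issue by representation.
The 1/5 is divided into 2 equal shares of 1/10 among Hana, Isamu.
Hana is living and takes 1/10.
Isamu is living and takes 1/10.
Junko is living and takes 1/5.
Kaede is living and takes 1/5.
Midori is living and takes 1/5.

Akira 1/15; Hana 1/10; Isamu 1/10; Junko 1/5; Kaede 1/5; Midori 1/5; Reiko 1/15; Satoshi 1/15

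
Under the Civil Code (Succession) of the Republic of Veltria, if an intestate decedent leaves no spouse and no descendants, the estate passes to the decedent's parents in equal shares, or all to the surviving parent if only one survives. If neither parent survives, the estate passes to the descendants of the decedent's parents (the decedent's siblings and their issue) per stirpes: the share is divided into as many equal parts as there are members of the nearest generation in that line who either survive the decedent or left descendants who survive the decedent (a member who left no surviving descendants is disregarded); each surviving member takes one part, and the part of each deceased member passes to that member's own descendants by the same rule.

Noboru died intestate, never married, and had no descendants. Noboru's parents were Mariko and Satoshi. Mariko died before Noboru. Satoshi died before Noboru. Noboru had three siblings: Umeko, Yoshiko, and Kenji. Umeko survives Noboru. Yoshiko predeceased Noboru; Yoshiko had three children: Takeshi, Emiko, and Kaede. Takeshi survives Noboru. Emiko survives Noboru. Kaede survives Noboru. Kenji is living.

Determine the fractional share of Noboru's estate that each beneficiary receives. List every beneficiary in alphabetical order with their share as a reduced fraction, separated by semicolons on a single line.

Emiko 1/9; Kaede 1/9; Kenji 1/3; Takeshi 1/9; Umeko 1/3

Neither parent survives and there are no descendants, so the estate passes to Noboru's siblings and their issue per stirpes.
The estate is divided into 3 equal shares of 1/3 among Umeko, Yoshiko, Kenji.
Umeko is living and takes 1/3.
Yoshiko predeceased; the 1/3 allotted to Yoshiko's branch passes to Yoshiko's issue by representation.
The 1/3 is divided into 3 equal shares of 1/9 among Takeshi, Emiko, Kaede.
Takeshi is living and takes 1/9.
Emiko is living and takes 1/9.
Kaede is living and takes 1/9.
Kenji is living and takes 1/3.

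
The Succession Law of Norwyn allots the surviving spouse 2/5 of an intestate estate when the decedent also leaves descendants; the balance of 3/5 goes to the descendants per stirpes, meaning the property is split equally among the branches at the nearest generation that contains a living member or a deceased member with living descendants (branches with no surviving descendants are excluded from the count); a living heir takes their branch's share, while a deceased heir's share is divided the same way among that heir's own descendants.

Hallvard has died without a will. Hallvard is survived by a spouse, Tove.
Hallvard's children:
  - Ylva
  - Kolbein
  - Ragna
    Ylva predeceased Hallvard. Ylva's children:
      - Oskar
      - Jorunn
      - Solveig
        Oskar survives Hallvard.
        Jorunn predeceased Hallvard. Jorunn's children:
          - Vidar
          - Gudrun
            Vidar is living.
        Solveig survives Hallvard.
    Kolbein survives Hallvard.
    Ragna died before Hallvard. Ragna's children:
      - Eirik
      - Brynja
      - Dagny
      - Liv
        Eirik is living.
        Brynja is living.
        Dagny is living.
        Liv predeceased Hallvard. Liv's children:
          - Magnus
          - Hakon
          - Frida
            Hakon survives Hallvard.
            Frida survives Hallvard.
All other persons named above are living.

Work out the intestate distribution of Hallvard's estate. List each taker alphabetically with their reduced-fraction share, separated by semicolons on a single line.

Brynja 1/20; Dagny 1/20; Eirik 1/20; Frida 1/60; Gudrun 1/30; Hakon 1/60; Kolbein 1/5; Magnus 1/60; Oskar 1/15; Solveig 1/15; Tove 2/5; Vidar 1/30

Tove, as surviving spouse, takes 2/5.
The remaining 3/5 passes to Hallvard's descendants per stirpes.
The 3/5 is divided into 3 equal shares of 1/5 among Ylva, Kolbein, Ragna.
Ylva predeceased; the 1/5 allotted to Ylva's branch passes to Ylva's issue by representation.
The 1/5 is divided into 3 equal shares of 1/15 among Oskar, Jorunn, Solveig.
Oskar is living and takes 1/15.
Jorunn predeceased; the 1/15 allotted to Jorunn's branch passes to Jorunn's issue by representation.
The 1/15 is divided into 2 equal shares of 1/30 among Vidar, Gudrun.
Vidar is living and takes 1/30.
Gudrun is living and takes 1/30.
Solveig is living and takes 1/15.
Kolbein is living and takes 1/5.
Ragna predeceased; the 1/5 allotted to Ragna's branch passes to Ragna's issue by representation.
The 1/5 is divided into 4 equal shares of 1/20 among Eirik, Brynja, Dagny, Liv.
Eirik is living and takes 1/20.
Brynja is living and takes 1/20.
Dagny is living and takes 1/20.
Liv predeceased; the 1/20 allotted to Liv's branch passes to Liv's issue by representation.
The 1/20 is divided into 3 equal shares of 1/60 among Magnus, Hakon, Frida.
Magnus is living and takes 1/60.
Hakon is living and takes 1/60.
Frida is living and takes 1/60.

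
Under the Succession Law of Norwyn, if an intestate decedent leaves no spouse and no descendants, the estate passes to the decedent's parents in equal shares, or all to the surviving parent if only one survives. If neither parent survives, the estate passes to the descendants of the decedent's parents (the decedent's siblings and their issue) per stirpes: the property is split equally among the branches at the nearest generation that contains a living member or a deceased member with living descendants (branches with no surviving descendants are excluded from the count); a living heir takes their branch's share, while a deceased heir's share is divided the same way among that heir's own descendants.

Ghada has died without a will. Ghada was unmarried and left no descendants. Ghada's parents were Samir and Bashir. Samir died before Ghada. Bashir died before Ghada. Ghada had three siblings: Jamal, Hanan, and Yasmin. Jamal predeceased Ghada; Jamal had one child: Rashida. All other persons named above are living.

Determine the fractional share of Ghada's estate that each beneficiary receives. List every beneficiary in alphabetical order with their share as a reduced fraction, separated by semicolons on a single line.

Neither parent survives and there are no descendants, so the estate passes to Ghada's siblings and their issue per stirpes.
The estate is divided into 3 equal shares of 1/3 among Jamal, Hanan, Yasmin.
Jamal predeceased; the 1/3 allotted to Jamal's branch passes to Jamal's issue by representation.
Rashida is the sole taker at this level and receives the full 1/3.
Hanan is living and takes 1/3.
Yasmin is living and takes 1/3.

Hanan 1/3; Rashida 1/3; Yasmin 1/3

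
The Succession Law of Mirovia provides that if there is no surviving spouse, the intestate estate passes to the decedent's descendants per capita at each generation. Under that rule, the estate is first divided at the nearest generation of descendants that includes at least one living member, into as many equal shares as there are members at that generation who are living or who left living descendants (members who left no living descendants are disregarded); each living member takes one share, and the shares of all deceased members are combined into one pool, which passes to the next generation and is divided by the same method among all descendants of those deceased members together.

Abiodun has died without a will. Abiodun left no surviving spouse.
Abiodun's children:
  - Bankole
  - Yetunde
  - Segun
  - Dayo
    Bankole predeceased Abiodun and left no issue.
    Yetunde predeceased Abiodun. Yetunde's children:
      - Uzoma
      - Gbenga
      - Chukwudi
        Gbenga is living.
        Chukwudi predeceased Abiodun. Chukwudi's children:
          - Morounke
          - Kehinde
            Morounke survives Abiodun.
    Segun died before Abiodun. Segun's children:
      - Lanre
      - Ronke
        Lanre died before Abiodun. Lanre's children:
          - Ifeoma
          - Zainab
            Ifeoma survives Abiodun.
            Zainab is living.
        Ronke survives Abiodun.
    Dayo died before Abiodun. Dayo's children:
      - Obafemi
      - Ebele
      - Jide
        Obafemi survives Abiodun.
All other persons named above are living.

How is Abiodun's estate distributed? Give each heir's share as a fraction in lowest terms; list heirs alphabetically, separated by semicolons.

There is no surviving spouse, so the entire estate passes to Abiodun's descendants per capita at each generation.
No one at generation 1 (Yetunde, Segun, Dayo) is living; moving to the next generation.
At generation 2 (Uzoma, Gbenga, Chukwudi, Lanre, Ronke, Obafemi, Ebele, Jide) there are 8 shares of (1)/8 = 1/8 each.
Living: Uzoma, Gbenga, Ronke, Obafemi, Ebele, and Jide — each takes 1/8.
Deceased: Chukwudi and Lanre. Their combined 1/4 is pooled and carried to generation 3.
At generation 3 (Morounke, Kehinde, Ifeoma, Zainab) there are 4 shares of (1/4)/4 = 1/16 each.
Living: Morounke, Kehinde, Ifeoma, and Zainab — each takes 1/16.

Ebele 1/8; Gbenga 1/8; Ifeoma 1/16; Jide 1/8; Kehinde 1/16; Morounke 1/16; Obafemi 1/8; Ronke 1/8; Uzoma 1/8; Zainab 1/16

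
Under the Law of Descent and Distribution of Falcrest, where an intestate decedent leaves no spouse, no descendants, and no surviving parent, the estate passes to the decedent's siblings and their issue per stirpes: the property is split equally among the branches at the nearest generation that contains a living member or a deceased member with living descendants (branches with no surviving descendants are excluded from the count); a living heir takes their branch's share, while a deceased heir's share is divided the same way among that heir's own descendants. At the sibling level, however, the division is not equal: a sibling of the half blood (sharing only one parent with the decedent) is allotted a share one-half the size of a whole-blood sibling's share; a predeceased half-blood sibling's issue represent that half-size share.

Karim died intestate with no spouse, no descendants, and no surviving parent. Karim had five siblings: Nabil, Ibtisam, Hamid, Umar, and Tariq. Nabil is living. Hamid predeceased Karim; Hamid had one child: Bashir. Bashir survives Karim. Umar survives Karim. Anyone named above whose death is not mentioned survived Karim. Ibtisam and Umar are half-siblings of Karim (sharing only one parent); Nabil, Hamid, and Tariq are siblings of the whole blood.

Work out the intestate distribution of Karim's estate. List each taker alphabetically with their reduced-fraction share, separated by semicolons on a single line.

Bashir 1/4; Ibtisam 1/8; Nabil 1/4; Tariq 1/4; Umar 1/8

No spouse, descendants, or parent survives, so the estate passes to Karim's siblings per stirpes.
Half-blood siblings count for one-half the weight of whole-blood siblings at the initial division.
Dividing 1 in proportion to weights (total weight 4): Nabil (weight 1) → 1/4; Ibtisam (weight 1/2) → 1/8; Hamid (weight 1) → 1/4; Umar (weight 1/2) → 1/8; Tariq (weight 1) → 1/4.
Nabil is living and takes 1/4.
Ibtisam is living and takes 1/8.
Hamid predeceased; the 1/4 allotted to Hamid's branch passes to Hamid's issue by representation.
Bashir is the sole taker at this level and receives the full 1/4.
Umar is living and takes 1/8.
Tariq is living and takes 1/4.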